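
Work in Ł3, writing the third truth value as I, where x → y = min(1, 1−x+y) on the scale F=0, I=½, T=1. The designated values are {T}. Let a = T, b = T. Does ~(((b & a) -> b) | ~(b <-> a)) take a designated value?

b & a = T & T = T
(b & a) -> b = T -> T = T
b <-> a = T <-> T = T
~(b <-> a) = ~T = F
((b & a) -> b) | ~(b <-> a) = T | F = T
~(((b & a) -> b) | ~(b <-> a)) = ~T = F
F ∉ {T}.

No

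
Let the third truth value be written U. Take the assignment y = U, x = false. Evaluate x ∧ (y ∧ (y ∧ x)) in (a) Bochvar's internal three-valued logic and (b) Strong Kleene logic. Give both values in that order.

In Bochvar's internal three-valued logic: y ∧ x = U ∧ false = U
y ∧ (y ∧ x) = U ∧ U = U
x ∧ (y ∧ (y ∧ x)) = false ∧ U = U
In Strong Kleene logic: y ∧ x = U ∧ false = false
y ∧ (y ∧ x) = U ∧ false = false
x ∧ (y ∧ (y ∧ x)) = false ∧ false = false
They differ because Bochvar's internal three-valued logic and Strong Kleene logic treat U differently under the binary connectives.

U; false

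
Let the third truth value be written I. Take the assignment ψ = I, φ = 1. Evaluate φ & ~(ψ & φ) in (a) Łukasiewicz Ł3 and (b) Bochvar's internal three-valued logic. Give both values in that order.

In Łukasiewicz Ł3: ψ & φ = I & 1 = I
~(ψ & φ) = ~I = I
φ & ~(ψ & φ) = 1 & I = I
In Bochvar's internal three-valued logic: ψ & φ = I & 1 = I
~(ψ & φ) = ~I = I
φ & ~(ψ & φ) = 1 & I = I

I; I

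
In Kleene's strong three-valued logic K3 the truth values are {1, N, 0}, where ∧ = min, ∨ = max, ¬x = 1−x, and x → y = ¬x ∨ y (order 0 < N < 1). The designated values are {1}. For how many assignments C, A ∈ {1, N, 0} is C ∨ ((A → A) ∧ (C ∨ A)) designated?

Of the 9 assignments, 5 give a value in {1}.

5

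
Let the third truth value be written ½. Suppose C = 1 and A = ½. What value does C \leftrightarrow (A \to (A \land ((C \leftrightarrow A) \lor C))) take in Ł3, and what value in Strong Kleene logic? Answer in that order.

1; ½

In Ł3: C \leftrightarrow A = 1 \leftrightarrow ½ = ½  [1 − |1−½|]
(C \leftrightarrow A) \lor C = ½ \lor 1 = 1
A \land ((C \leftrightarrow A) \lor C) = ½ \land 1 = ½
A \to (A \land ((C \leftrightarrow A) \lor C)) = ½ \to ½ = 1
C \leftrightarrow (A \to (A \land ((C \leftrightarrow A) \lor C))) = 1 \leftrightarrow 1 = 1
In Strong Kleene logic: C \leftrightarrow A = 1 \leftrightarrow ½ = ½
(C \leftrightarrow A) \lor C = ½ \lor 1 = 1
A \land ((C \leftrightarrow A) \lor C) = ½ \land 1 = ½
A \to (A \land ((C \leftrightarrow A) \lor C)) = ½ \to ½ = ½
C \leftrightarrow (A \to (A \land ((C \leftrightarrow A) \lor C))) = 1 \leftrightarrow ½ = ½
They differ because Ł3 and Strong Kleene logic treat ½ differently under implication.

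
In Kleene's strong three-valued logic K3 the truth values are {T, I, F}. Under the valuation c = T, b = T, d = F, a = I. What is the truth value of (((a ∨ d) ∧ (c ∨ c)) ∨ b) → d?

a ∨ d = I ∨ F = I
c ∨ c = T ∨ T = T
(a ∨ d) ∧ (c ∨ c) = I ∧ T = I
((a ∨ d) ∧ (c ∨ c)) ∨ b = I ∨ T = T
(((a ∨ d) ∧ (c ∨ c)) ∨ b) → d = T → F = F

F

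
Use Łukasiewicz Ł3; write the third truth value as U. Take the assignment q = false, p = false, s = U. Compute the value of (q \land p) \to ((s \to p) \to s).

true

q \land p = false \land false = false
s \to p = U \to false = U  [min(1, 1−½+0)]
(s \to p) \to s = U \to U = true
(q \land p) \to ((s \to p) \to s) = false \to true = true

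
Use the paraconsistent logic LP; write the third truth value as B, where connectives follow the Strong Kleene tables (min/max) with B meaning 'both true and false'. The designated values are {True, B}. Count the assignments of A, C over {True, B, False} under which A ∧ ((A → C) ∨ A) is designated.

Of the 9 assignments, 6 give a value in {True, B}.

6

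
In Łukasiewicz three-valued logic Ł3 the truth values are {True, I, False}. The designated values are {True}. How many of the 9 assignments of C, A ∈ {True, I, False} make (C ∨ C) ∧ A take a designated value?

1

Designated under: (C=True, A=True).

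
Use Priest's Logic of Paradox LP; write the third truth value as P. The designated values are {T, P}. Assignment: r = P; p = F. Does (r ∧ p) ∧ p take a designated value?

No

r ∧ p = P ∧ F = F
(r ∧ p) ∧ p = F ∧ F = F
F ∉ {T, P}.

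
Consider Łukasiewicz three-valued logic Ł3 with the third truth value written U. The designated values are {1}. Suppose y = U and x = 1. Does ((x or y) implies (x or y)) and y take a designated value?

x or y = 1 or U = 1
x or y = 1 or U = 1
(x or y) implies (x or y) = 1 implies 1 = 1
((x or y) implies (x or y)) and y = 1 and U = U
U ∉ {1}.

No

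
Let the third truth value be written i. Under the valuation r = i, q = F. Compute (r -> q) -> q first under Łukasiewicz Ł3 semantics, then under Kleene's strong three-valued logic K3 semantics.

i; i

In Łukasiewicz Ł3: r -> q = i -> F = i  [min(1, 1−½+0)]
(r -> q) -> q = i -> F = i
In Kleene's strong three-valued logic K3: r -> q = i -> F = i
(r -> q) -> q = i -> F = i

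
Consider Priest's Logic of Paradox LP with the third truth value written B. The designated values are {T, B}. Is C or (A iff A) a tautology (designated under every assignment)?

Every assignment of C, A over {T, B, F} gives a value in {T, B}.
In particular, with C=B, A=B: C or (A iff A) = B.

Yes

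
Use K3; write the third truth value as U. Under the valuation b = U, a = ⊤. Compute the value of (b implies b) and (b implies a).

U

b implies b = U implies U = U
b implies a = U implies ⊤ = ⊤
(b implies b) and (b implies a) = U and ⊤ = U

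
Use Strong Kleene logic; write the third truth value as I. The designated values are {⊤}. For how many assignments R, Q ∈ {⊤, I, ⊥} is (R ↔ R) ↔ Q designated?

Designated under: (R=⊤, Q=⊤); (R=⊥, Q=⊤).

2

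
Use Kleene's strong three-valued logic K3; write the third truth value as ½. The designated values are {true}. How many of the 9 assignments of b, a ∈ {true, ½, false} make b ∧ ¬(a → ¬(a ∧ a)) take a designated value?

1

Designated under: (b=true, a=true).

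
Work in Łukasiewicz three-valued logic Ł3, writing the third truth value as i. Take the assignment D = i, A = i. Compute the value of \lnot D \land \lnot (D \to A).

\lnot D = \lnot i = i
D \to A = i \to i = true
\lnot (D \to A) = \lnot true = false
\lnot D \land \lnot (D \to A) = i \land false = false

false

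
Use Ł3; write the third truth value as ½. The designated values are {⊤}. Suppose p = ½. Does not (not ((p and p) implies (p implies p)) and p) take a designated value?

Yes

p and p = ½ and ½ = ½
p implies p = ½ implies ½ = ⊤  [min(1, 1−½+½)]
(p and p) implies (p implies p) = ½ implies ⊤ = ⊤
not ((p and p) implies (p implies p)) = not ⊤ = ⊥
not ((p and p) implies (p implies p)) and p = ⊥ and ½ = ⊥
not (not ((p and p) implies (p implies p)) and p) = not ⊥ = ⊤
⊤ ∈ {⊤}.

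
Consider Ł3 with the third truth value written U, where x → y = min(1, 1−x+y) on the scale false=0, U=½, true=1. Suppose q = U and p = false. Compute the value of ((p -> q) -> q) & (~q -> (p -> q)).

p -> q = false -> U = true
(p -> q) -> q = true -> U = U
~q = ~U = U
p -> q = false -> U = true
~q -> (p -> q) = U -> true = true
((p -> q) -> q) & (~q -> (p -> q)) = U & true = U

U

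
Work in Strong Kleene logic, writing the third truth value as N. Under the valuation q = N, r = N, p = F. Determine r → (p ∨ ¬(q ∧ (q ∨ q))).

N

q ∨ q = N ∨ N = N
q ∧ (q ∨ q) = N ∧ N = N
¬(q ∧ (q ∨ q)) = ¬N = N
p ∨ ¬(q ∧ (q ∨ q)) = F ∨ N = N
r → (p ∨ ¬(q ∧ (q ∨ q))) = N → N = N  [¬N ∨ N]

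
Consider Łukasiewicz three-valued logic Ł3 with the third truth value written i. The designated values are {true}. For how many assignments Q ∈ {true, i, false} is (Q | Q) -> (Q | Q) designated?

3

Q=true: true ✓
Q=i: true ✓
Q=false: true ✓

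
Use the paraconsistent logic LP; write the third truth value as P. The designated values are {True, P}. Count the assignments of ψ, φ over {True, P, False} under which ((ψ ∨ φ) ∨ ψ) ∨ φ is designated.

Of the 9 assignments, 8 give a value in {True, P}.

8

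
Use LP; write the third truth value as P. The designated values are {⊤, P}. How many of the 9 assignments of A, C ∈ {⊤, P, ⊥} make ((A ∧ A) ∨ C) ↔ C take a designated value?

8

Of the 9 assignments, 8 give a value in {⊤, P}.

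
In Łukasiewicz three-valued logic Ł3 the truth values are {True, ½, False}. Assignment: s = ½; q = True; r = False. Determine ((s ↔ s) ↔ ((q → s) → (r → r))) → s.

½

s ↔ s = ½ ↔ ½ = True  [1 − |½−½|]
q → s = True → ½ = ½
r → r = False → False = True
(q → s) → (r → r) = ½ → True = True
(s ↔ s) ↔ ((q → s) → (r → r)) = True ↔ True = True
((s ↔ s) ↔ ((q → s) → (r → r))) → s = True → ½ = ½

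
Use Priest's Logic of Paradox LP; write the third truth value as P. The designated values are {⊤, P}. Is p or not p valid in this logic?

Every assignment of p over {⊤, P, ⊥} gives a value in {⊤, P}.
In particular, with p=P: p or not p = P.

Yes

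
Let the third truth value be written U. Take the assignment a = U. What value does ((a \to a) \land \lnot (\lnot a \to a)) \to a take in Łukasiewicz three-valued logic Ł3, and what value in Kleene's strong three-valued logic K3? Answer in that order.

T; U

In Łukasiewicz three-valued logic Ł3: a \to a = U \to U = T  [min(1, 1−½+½)]
\lnot a = \lnot U = U
\lnot a \to a = U \to U = T
\lnot (\lnot a \to a) = \lnot T = F
(a \to a) \land \lnot (\lnot a \to a) = T \land F = F
((a \to a) \land \lnot (\lnot a \to a)) \to a = F \to U = T
In Kleene's strong three-valued logic K3: a \to a = U \to U = U  [\lnot U \lor U]
\lnot a = \lnot U = U
\lnot a \to a = U \to U = U
\lnot (\lnot a \to a) = \lnot U = U
(a \to a) \land \lnot (\lnot a \to a) = U \land U = U
((a \to a) \land \lnot (\lnot a \to a)) \to a = U \to U = U
They differ because Łukasiewicz three-valued logic Ł3 and Kleene's strong three-valued logic K3 treat U differently under implication.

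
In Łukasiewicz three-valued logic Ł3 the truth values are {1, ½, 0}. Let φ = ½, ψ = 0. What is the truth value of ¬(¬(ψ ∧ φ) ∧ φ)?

ψ ∧ φ = 0 ∧ ½ = 0
¬(ψ ∧ φ) = ¬0 = 1
¬(ψ ∧ φ) ∧ φ = 1 ∧ ½ = ½
¬(¬(ψ ∧ φ) ∧ φ) = ¬½ = ½

½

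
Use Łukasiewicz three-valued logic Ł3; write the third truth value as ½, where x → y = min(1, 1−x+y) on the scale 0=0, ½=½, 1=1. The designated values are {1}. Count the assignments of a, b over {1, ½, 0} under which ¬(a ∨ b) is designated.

1

Designated under: (a=0, b=0).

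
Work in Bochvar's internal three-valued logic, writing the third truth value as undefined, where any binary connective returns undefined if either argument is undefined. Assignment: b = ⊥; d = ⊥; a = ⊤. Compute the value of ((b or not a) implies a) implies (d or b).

not a = not ⊤ = ⊥
b or not a = ⊥ or ⊥ = ⊥
(b or not a) implies a = ⊥ implies ⊤ = ⊤
d or b = ⊥ or ⊥ = ⊥
((b or not a) implies a) implies (d or b) = ⊤ implies ⊥ = ⊥

⊥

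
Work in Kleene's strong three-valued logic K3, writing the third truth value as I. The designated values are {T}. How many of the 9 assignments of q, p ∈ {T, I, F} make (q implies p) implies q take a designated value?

Designated under: (q=T, p=T); (q=T, p=I); (q=T, p=F).

3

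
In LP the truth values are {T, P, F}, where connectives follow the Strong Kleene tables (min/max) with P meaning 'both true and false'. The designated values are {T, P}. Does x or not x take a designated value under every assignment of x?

Every assignment of x over {T, P, F} gives a value in {T, P}.
In particular, with x=P: x or not x = P.

Yes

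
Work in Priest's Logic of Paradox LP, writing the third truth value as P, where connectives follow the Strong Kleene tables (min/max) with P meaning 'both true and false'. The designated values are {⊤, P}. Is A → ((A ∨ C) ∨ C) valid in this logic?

Yes

Every assignment of A, C over {⊤, P, ⊥} gives a value in {⊤, P}.
In particular, with A=P, C=P: A → ((A ∨ C) ∨ C) = P.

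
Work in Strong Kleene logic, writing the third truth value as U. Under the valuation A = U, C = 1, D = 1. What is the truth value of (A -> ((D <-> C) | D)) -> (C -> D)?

1

D <-> C = 1 <-> 1 = 1
(D <-> C) | D = 1 | 1 = 1
A -> ((D <-> C) | D) = U -> 1 = 1  [~U | 1]
C -> D = 1 -> 1 = 1
(A -> ((D <-> C) | D)) -> (C -> D) = 1 -> 1 = 1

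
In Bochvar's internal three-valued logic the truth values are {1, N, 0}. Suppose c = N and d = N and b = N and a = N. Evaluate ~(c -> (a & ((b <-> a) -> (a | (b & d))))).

N

b <-> a = N <-> N = N
b & d = N & N = N
a | (b & d) = N | N = N
(b <-> a) -> (a | (b & d)) = N -> N = N  [any arg is the third value ⇒ result is the third value]
a & ((b <-> a) -> (a | (b & d))) = N & N = N
c -> (a & ((b <-> a) -> (a | (b & d)))) = N -> N = N
~(c -> (a & ((b <-> a) -> (a | (b & d))))) = ~N = N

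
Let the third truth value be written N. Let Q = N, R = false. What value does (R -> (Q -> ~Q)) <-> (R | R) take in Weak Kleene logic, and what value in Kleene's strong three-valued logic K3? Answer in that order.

In Weak Kleene logic: ~Q = ~N = N
Q -> ~Q = N -> N = N
R -> (Q -> ~Q) = false -> N = N
R | R = false | false = false
(R -> (Q -> ~Q)) <-> (R | R) = N <-> false = N
In Kleene's strong three-valued logic K3: ~Q = ~N = N
Q -> ~Q = N -> N = N
R -> (Q -> ~Q) = false -> N = true
R | R = false | false = false
(R -> (Q -> ~Q)) <-> (R | R) = true <-> false = false
They differ because Weak Kleene logic and Kleene's strong three-valued logic K3 treat N differently under the binary connectives.

N; false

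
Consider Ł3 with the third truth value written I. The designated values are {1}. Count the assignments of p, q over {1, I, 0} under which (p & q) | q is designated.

3

Designated under: (p=1, q=1); (p=I, q=1); (p=0, q=1).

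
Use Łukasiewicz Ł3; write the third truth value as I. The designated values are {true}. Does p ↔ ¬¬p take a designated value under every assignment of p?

Every assignment of p over {true, I, false} gives a value in {true}.
In particular, with p=I: p ↔ ¬¬p = true.

Yes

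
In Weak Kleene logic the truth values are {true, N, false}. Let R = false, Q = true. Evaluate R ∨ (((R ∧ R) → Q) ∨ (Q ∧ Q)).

R ∧ R = false ∧ false = false
(R ∧ R) → Q = false → true = true
Q ∧ Q = true ∧ true = true
((R ∧ R) → Q) ∨ (Q ∧ Q) = true ∨ true = true
R ∨ (((R ∧ R) → Q) ∨ (Q ∧ Q)) = false ∨ true = true

true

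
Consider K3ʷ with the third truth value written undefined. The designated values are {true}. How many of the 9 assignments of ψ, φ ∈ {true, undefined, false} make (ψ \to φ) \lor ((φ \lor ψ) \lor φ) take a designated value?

Designated under: (ψ=true, φ=true); (ψ=true, φ=false); (ψ=false, φ=true); (ψ=false, φ=false).

4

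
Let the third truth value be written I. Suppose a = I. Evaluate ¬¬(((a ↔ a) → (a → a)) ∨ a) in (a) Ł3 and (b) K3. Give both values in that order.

1; I

In Ł3: a ↔ a = I ↔ I = 1  [1 − |½−½|]
a → a = I → I = 1
(a ↔ a) → (a → a) = 1 → 1 = 1
((a ↔ a) → (a → a)) ∨ a = 1 ∨ I = 1
¬(((a ↔ a) → (a → a)) ∨ a) = ¬1 = 0
¬¬(((a ↔ a) → (a → a)) ∨ a) = ¬0 = 1
In K3: a ↔ a = I ↔ I = I
a → a = I → I = I  [¬I ∨ I]
(a ↔ a) → (a → a) = I → I = I
((a ↔ a) → (a → a)) ∨ a = I ∨ I = I
¬(((a ↔ a) → (a → a)) ∨ a) = ¬I = I
¬¬(((a ↔ a) → (a → a)) ∨ a) = ¬I = I
They differ because Ł3 and K3 treat I differently under implication.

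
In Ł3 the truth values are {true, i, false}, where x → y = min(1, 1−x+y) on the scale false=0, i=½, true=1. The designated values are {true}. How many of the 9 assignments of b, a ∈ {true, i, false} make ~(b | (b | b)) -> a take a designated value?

Of the 9 assignments, 6 give a value in {true}.

6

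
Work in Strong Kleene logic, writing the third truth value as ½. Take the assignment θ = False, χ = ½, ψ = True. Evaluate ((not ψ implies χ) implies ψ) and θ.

False

not ψ = not True = False
not ψ implies χ = False implies ½ = True  [not False or ½]
(not ψ implies χ) implies ψ = True implies True = True
((not ψ implies χ) implies ψ) and θ = True and False = False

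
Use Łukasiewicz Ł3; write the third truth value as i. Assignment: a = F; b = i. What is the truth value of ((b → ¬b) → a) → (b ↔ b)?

¬b = ¬i = i
b → ¬b = i → i = T  [min(1, 1−½+½)]
(b → ¬b) → a = T → F = F
b ↔ b = i ↔ i = T
((b → ¬b) → a) → (b ↔ b) = F → T = T

T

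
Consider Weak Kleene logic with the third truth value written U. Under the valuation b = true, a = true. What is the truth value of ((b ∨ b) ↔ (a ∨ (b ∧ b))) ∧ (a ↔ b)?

true

b ∨ b = true ∨ true = true
b ∧ b = true ∧ true = true
a ∨ (b ∧ b) = true ∨ true = true
(b ∨ b) ↔ (a ∨ (b ∧ b)) = true ↔ true = true
a ↔ b = true ↔ true = true
((b ∨ b) ↔ (a ∨ (b ∧ b))) ∧ (a ↔ b) = true ∧ true = true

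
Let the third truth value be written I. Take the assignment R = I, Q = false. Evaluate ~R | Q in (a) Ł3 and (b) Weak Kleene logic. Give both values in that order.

I; I

In Ł3: ~R = ~I = I
~R | Q = I | false = I
In Weak Kleene logic: ~R = ~I = I
~R | Q = I | false = I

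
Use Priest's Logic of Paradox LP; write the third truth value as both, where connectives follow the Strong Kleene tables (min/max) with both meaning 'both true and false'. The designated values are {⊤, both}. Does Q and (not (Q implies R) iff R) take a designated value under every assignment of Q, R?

Countermodel: Q=⊤, R=⊤ gives ⊥, which is not designated.

No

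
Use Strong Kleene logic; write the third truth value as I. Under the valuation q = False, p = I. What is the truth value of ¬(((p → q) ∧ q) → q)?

p → q = I → False = I  [¬I ∨ False]
(p → q) ∧ q = I ∧ False = False
((p → q) ∧ q) → q = False → False = True
¬(((p → q) ∧ q) → q) = ¬True = False

False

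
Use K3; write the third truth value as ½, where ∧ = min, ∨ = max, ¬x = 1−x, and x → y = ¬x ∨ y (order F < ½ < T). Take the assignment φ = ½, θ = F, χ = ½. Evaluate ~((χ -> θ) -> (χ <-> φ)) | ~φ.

χ -> θ = ½ -> F = ½  [~½ | F]
χ <-> φ = ½ <-> ½ = ½
(χ -> θ) -> (χ <-> φ) = ½ -> ½ = ½
~((χ -> θ) -> (χ <-> φ)) = ~½ = ½
~φ = ~½ = ½
~((χ -> θ) -> (χ <-> φ)) | ~φ = ½ | ½ = ½

½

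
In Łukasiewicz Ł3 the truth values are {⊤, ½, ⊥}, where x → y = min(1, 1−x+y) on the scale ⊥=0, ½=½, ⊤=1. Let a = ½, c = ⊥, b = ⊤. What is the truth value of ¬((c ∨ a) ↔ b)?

c ∨ a = ⊥ ∨ ½ = ½
(c ∨ a) ↔ b = ½ ↔ ⊤ = ½  [1 − |½−1|]
¬((c ∨ a) ↔ b) = ¬½ = ½

½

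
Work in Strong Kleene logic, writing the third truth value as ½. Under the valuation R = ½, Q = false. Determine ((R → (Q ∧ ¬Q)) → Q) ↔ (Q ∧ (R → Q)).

½

¬Q = ¬false = true
Q ∧ ¬Q = false ∧ true = false
R → (Q ∧ ¬Q) = ½ → false = ½
(R → (Q ∧ ¬Q)) → Q = ½ → false = ½
R → Q = ½ → false = ½
Q ∧ (R → Q) = false ∧ ½ = false
((R → (Q ∧ ¬Q)) → Q) ↔ (Q ∧ (R → Q)) = ½ ↔ false = ½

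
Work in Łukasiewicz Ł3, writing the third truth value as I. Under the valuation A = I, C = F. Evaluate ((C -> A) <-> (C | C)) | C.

F

C -> A = F -> I = T  [min(1, 1−0+½)]
C | C = F | F = F
(C -> A) <-> (C | C) = T <-> F = F
((C -> A) <-> (C | C)) | C = F | F = F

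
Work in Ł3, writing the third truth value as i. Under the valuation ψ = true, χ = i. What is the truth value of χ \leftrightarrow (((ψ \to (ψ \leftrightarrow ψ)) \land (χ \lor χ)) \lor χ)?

ψ \leftrightarrow ψ = true \leftrightarrow true = true
ψ \to (ψ \leftrightarrow ψ) = true \to true = true
χ \lor χ = i \lor i = i
(ψ \to (ψ \leftrightarrow ψ)) \land (χ \lor χ) = true \land i = i
((ψ \to (ψ \leftrightarrow ψ)) \land (χ \lor χ)) \lor χ = i \lor i = i
χ \leftrightarrow (((ψ \to (ψ \leftrightarrow ψ)) \land (χ \lor χ)) \lor χ) = i \leftrightarrow i = true  [1 − |½−½|]

true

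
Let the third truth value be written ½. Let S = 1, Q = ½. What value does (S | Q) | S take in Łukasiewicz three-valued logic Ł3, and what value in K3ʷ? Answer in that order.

In Łukasiewicz three-valued logic Ł3: S | Q = 1 | ½ = 1
(S | Q) | S = 1 | 1 = 1
In K3ʷ: S | Q = 1 | ½ = ½
(S | Q) | S = ½ | 1 = ½
They differ because Łukasiewicz three-valued logic Ł3 and K3ʷ treat ½ differently under the binary connectives.

1; ½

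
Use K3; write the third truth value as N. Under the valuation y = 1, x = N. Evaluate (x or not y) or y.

1

not y = not 1 = 0
x or not y = N or 0 = N
(x or not y) or y = N or 1 = 1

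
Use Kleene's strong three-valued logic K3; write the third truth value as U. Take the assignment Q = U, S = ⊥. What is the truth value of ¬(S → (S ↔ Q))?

S ↔ Q = ⊥ ↔ U = U
S → (S ↔ Q) = ⊥ → U = ⊤  [¬⊥ ∨ U]
¬(S → (S ↔ Q)) = ¬⊤ = ⊥

⊥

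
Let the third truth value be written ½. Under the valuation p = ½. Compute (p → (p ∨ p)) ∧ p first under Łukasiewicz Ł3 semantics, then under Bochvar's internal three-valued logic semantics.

½; ½

In Łukasiewicz Ł3: p ∨ p = ½ ∨ ½ = ½
p → (p ∨ p) = ½ → ½ = ⊤  [min(1, 1−½+½)]
(p → (p ∨ p)) ∧ p = ⊤ ∧ ½ = ½
In Bochvar's internal three-valued logic: p ∨ p = ½ ∨ ½ = ½
p → (p ∨ p) = ½ → ½ = ½
(p → (p ∨ p)) ∧ p = ½ ∧ ½ = ½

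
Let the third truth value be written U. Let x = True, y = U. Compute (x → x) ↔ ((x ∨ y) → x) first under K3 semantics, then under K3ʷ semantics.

True; U

In K3: x → x = True → True = True
x ∨ y = True ∨ U = True
(x ∨ y) → x = True → True = True
(x → x) ↔ ((x ∨ y) → x) = True ↔ True = True
In K3ʷ: x → x = True → True = True
x ∨ y = True ∨ U = U
(x ∨ y) → x = U → True = U  [any arg is the third value ⇒ result is the third value]
(x → x) ↔ ((x ∨ y) → x) = True ↔ U = U
They differ because K3 and K3ʷ treat U differently under the binary connectives.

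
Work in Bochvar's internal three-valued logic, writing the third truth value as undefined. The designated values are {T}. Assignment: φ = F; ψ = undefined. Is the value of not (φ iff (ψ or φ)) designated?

No

ψ or φ = undefined or F = undefined
φ iff (ψ or φ) = F iff undefined = undefined
not (φ iff (ψ or φ)) = not undefined = undefined
undefined ∉ {T}.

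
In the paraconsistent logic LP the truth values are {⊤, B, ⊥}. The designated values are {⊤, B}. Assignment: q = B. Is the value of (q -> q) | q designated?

q -> q = B -> B = B
(q -> q) | q = B | B = B
B ∈ {⊤, B}.

Yes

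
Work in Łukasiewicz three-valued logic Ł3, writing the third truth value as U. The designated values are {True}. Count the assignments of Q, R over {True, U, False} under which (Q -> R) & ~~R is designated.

3

Designated under: (Q=True, R=True); (Q=U, R=True); (Q=False, R=True).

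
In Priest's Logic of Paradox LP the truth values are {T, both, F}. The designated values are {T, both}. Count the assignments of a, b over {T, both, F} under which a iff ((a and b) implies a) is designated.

Of the 9 assignments, 6 give a value in {T, both}.

6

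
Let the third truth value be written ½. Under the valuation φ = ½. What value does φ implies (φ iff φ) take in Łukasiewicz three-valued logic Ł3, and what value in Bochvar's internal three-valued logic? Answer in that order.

true; ½

In Łukasiewicz three-valued logic Ł3: φ iff φ = ½ iff ½ = true
φ implies (φ iff φ) = ½ implies true = true
In Bochvar's internal three-valued logic: φ iff φ = ½ iff ½ = ½
φ implies (φ iff φ) = ½ implies ½ = ½
They differ because Łukasiewicz three-valued logic Ł3 and Bochvar's internal three-valued logic treat ½ differently under the binary connectives.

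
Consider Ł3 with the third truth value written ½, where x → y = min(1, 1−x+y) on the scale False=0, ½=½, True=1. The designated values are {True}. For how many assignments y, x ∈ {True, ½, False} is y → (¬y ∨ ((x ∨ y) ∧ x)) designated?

Of the 9 assignments, 7 give a value in {True}.

7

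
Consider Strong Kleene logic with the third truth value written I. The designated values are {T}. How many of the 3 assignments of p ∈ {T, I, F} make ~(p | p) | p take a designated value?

2

p=T: T ✓
p=I: I ·
p=F: T ✓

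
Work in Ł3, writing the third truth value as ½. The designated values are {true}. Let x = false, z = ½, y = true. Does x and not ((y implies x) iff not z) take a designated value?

No

y implies x = true implies false = false
not z = not ½ = ½
(y implies x) iff not z = false iff ½ = ½  [1 − |0−½|]
not ((y implies x) iff not z) = not ½ = ½
x and not ((y implies x) iff not z) = false and ½ = false
false ∉ {true}.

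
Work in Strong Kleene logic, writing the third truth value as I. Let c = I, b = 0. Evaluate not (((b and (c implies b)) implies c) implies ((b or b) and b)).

c implies b = I implies 0 = I  [not I or 0]
b and (c implies b) = 0 and I = 0
(b and (c implies b)) implies c = 0 implies I = 1
b or b = 0 or 0 = 0
(b or b) and b = 0 and 0 = 0
((b and (c implies b)) implies c) implies ((b or b) and b) = 1 implies 0 = 0
not (((b and (c implies b)) implies c) implies ((b or b) and b)) = not 0 = 1

1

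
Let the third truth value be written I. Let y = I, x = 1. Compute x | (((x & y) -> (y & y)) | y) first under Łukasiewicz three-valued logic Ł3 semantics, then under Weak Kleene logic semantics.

1; I

In Łukasiewicz three-valued logic Ł3: x & y = 1 & I = I
y & y = I & I = I
(x & y) -> (y & y) = I -> I = 1
((x & y) -> (y & y)) | y = 1 | I = 1
x | (((x & y) -> (y & y)) | y) = 1 | 1 = 1
In Weak Kleene logic: x & y = 1 & I = I
y & y = I & I = I
(x & y) -> (y & y) = I -> I = I
((x & y) -> (y & y)) | y = I | I = I
x | (((x & y) -> (y & y)) | y) = 1 | I = I
They differ because Łukasiewicz three-valued logic Ł3 and Weak Kleene logic treat I differently under the binary connectives.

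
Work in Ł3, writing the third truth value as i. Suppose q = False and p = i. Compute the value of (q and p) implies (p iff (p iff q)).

True

q and p = False and i = False
p iff q = i iff False = i
p iff (p iff q) = i iff i = True
(q and p) implies (p iff (p iff q)) = False implies True = True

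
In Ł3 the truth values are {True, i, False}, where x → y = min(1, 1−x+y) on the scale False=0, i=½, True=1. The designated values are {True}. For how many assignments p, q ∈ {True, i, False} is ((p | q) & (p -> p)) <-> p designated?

6

Of the 9 assignments, 6 give a value in {True}.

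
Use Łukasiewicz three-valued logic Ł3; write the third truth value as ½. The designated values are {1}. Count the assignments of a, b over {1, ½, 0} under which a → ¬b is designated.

Of the 9 assignments, 6 give a value in {1}.

6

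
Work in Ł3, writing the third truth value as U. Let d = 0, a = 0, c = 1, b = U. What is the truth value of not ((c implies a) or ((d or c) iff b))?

U

c implies a = 1 implies 0 = 0
d or c = 0 or 1 = 1
(d or c) iff b = 1 iff U = U
(c implies a) or ((d or c) iff b) = 0 or U = U
not ((c implies a) or ((d or c) iff b)) = not U = U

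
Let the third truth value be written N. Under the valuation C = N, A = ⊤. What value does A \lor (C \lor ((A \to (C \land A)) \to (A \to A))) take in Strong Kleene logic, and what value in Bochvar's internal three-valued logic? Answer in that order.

In Strong Kleene logic: C \land A = N \land ⊤ = N
A \to (C \land A) = ⊤ \to N = N  [\lnot ⊤ \lor N]
A \to A = ⊤ \to ⊤ = ⊤
(A \to (C \land A)) \to (A \to A) = N \to ⊤ = ⊤
C \lor ((A \to (C \land A)) \to (A \to A)) = N \lor ⊤ = ⊤
A \lor (C \lor ((A \to (C \land A)) \to (A \to A))) = ⊤ \lor ⊤ = ⊤
In Bochvar's internal three-valued logic: C \land A = N \land ⊤ = N
A \to (C \land A) = ⊤ \to N = N  [any arg is the third value ⇒ result is the third value]
A \to A = ⊤ \to ⊤ = ⊤
(A \to (C \land A)) \to (A \to A) = N \to ⊤ = N
C \lor ((A \to (C \land A)) \to (A \to A)) = N \lor N = N
A \lor (C \lor ((A \to (C \land A)) \to (A \to A))) = ⊤ \lor N = N
They differ because Strong Kleene logic and Bochvar's internal three-valued logic treat N differently under the binary connectives.

⊤; N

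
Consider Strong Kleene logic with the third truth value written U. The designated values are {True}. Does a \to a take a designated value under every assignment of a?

Countermodel: a=U gives U, which is not designated.

No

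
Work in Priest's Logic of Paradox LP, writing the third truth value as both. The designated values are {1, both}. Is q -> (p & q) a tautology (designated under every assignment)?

No

Countermodel: q=1, p=0 gives 0, which is not designated.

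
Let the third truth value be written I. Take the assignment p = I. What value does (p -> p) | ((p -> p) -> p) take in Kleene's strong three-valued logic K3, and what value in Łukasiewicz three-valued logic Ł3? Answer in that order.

I; 1

In Kleene's strong three-valued logic K3: p -> p = I -> I = I  [~I | I]
p -> p = I -> I = I
(p -> p) -> p = I -> I = I
(p -> p) | ((p -> p) -> p) = I | I = I
In Łukasiewicz three-valued logic Ł3: p -> p = I -> I = 1  [min(1, 1−½+½)]
p -> p = I -> I = 1
(p -> p) -> p = 1 -> I = I
(p -> p) | ((p -> p) -> p) = 1 | I = 1
They differ because Kleene's strong three-valued logic K3 and Łukasiewicz three-valued logic Ł3 treat I differently under implication.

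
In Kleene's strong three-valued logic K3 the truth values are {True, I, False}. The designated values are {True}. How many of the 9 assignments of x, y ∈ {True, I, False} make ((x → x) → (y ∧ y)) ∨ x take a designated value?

5

Of the 9 assignments, 5 give a value in {True}.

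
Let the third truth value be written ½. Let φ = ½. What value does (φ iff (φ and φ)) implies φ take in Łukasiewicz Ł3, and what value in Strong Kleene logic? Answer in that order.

½; ½

In Łukasiewicz Ł3: φ and φ = ½ and ½ = ½
φ iff (φ and φ) = ½ iff ½ = T
(φ iff (φ and φ)) implies φ = T implies ½ = ½
In Strong Kleene logic: φ and φ = ½ and ½ = ½
φ iff (φ and φ) = ½ iff ½ = ½
(φ iff (φ and φ)) implies φ = ½ implies ½ = ½  [not ½ or ½]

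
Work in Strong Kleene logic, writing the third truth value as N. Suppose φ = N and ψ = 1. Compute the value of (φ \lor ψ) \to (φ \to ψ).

1

φ \lor ψ = N \lor 1 = 1
φ \to ψ = N \to 1 = 1  [\lnot N \lor 1]
(φ \lor ψ) \to (φ \to ψ) = 1 \to 1 = 1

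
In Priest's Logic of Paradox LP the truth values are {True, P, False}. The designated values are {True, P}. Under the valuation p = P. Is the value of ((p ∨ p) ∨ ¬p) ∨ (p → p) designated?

p ∨ p = P ∨ P = P
¬p = ¬P = P
(p ∨ p) ∨ ¬p = P ∨ P = P
p → p = P → P = P
((p ∨ p) ∨ ¬p) ∨ (p → p) = P ∨ P = P
P ∈ {True, P}.

Yes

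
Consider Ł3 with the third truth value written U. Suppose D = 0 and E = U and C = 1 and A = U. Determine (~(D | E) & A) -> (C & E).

1

D | E = 0 | U = U
~(D | E) = ~U = U
~(D | E) & A = U & U = U
C & E = 1 & U = U
(~(D | E) & A) -> (C & E) = U -> U = 1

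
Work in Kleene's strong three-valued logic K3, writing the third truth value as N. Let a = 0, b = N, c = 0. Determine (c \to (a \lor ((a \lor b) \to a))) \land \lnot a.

a \lor b = 0 \lor N = N
(a \lor b) \to a = N \to 0 = N  [\lnot N \lor 0]
a \lor ((a \lor b) \to a) = 0 \lor N = N
c \to (a \lor ((a \lor b) \to a)) = 0 \to N = 1
\lnot a = \lnot 0 = 1
(c \to (a \lor ((a \lor b) \to a))) \land \lnot a = 1 \land 1 = 1

1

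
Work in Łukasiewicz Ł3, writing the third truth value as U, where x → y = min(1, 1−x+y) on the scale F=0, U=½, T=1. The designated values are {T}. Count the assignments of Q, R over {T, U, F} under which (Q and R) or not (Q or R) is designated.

Designated under: (Q=T, R=T); (Q=F, R=F).

2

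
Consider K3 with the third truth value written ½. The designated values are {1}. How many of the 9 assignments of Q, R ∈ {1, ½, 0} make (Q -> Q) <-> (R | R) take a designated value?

Designated under: (Q=1, R=1); (Q=0, R=1).

2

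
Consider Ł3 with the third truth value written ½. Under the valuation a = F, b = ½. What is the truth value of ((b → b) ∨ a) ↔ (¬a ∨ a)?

T

b → b = ½ → ½ = T  [min(1, 1−½+½)]
(b → b) ∨ a = T ∨ F = T
¬a = ¬F = T
¬a ∨ a = T ∨ F = T
((b → b) ∨ a) ↔ (¬a ∨ a) = T ↔ T = T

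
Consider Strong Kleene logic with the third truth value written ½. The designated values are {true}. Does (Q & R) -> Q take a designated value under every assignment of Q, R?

Countermodel: Q=½, R=true gives ½, which is not designated.

No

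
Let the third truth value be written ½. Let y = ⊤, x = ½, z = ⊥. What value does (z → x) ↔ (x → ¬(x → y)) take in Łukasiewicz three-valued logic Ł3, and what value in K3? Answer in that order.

½; ½

In Łukasiewicz three-valued logic Ł3: z → x = ⊥ → ½ = ⊤  [min(1, 1−0+½)]
x → y = ½ → ⊤ = ⊤
¬(x → y) = ¬⊤ = ⊥
x → ¬(x → y) = ½ → ⊥ = ½
(z → x) ↔ (x → ¬(x → y)) = ⊤ ↔ ½ = ½
In K3: z → x = ⊥ → ½ = ⊤  [¬⊥ ∨ ½]
x → y = ½ → ⊤ = ⊤
¬(x → y) = ¬⊤ = ⊥
x → ¬(x → y) = ½ → ⊥ = ½
(z → x) ↔ (x → ¬(x → y)) = ⊤ ↔ ½ = ½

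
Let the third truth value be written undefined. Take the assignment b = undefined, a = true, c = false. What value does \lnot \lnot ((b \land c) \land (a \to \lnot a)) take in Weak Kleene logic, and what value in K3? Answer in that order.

undefined; false

In Weak Kleene logic: b \land c = undefined \land false = undefined
\lnot a = \lnot true = false
a \to \lnot a = true \to false = false
(b \land c) \land (a \to \lnot a) = undefined \land false = undefined
\lnot ((b \land c) \land (a \to \lnot a)) = \lnot undefined = undefined
\lnot \lnot ((b \land c) \land (a \to \lnot a)) = \lnot undefined = undefined
In K3: b \land c = undefined \land false = false
\lnot a = \lnot true = false
a \to \lnot a = true \to false = false
(b \land c) \land (a \to \lnot a) = false \land false = false
\lnot ((b \land c) \land (a \to \lnot a)) = \lnot false = true
\lnot \lnot ((b \land c) \land (a \to \lnot a)) = \lnot true = false
They differ because Weak Kleene logic and K3 treat undefined differently under the binary connectives.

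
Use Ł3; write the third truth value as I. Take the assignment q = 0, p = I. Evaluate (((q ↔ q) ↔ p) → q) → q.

I

q ↔ q = 0 ↔ 0 = 1
(q ↔ q) ↔ p = 1 ↔ I = I  [1 − |1−½|]
((q ↔ q) ↔ p) → q = I → 0 = I
(((q ↔ q) ↔ p) → q) → q = I → 0 = I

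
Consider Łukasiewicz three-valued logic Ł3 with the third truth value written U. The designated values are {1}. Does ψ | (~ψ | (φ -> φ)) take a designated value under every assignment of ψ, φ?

Yes

Every assignment of ψ, φ over {1, U, 0} gives a value in {1}.
In particular, with ψ=U, φ=U: ψ | (~ψ | (φ -> φ)) = 1.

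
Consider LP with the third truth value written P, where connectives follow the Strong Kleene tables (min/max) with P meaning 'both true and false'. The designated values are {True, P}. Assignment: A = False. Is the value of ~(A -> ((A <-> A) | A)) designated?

No

A <-> A = False <-> False = True
(A <-> A) | A = True | False = True
A -> ((A <-> A) | A) = False -> True = True
~(A -> ((A <-> A) | A)) = ~True = False
False ∉ {True, P}.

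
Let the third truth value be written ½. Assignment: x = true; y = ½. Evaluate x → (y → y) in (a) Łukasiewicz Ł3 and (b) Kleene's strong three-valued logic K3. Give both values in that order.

true; ½

In Łukasiewicz Ł3: y → y = ½ → ½ = true
x → (y → y) = true → true = true
In Kleene's strong three-valued logic K3: y → y = ½ → ½ = ½  [¬½ ∨ ½]
x → (y → y) = true → ½ = ½
They differ because Łukasiewicz Ł3 and Kleene's strong three-valued logic K3 treat ½ differently under implication.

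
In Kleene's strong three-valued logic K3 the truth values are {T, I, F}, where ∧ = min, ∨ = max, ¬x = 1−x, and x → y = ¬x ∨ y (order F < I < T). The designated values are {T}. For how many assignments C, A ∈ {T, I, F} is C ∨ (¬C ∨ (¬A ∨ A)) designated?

Of the 9 assignments, 8 give a value in {T}.

8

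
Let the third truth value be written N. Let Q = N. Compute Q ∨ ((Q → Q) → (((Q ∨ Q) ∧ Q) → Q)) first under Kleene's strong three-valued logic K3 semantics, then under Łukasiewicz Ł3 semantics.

In Kleene's strong three-valued logic K3: Q → Q = N → N = N
Q ∨ Q = N ∨ N = N
(Q ∨ Q) ∧ Q = N ∧ N = N
((Q ∨ Q) ∧ Q) → Q = N → N = N
(Q → Q) → (((Q ∨ Q) ∧ Q) → Q) = N → N = N
Q ∨ ((Q → Q) → (((Q ∨ Q) ∧ Q) → Q)) = N ∨ N = N
In Łukasiewicz Ł3: Q → Q = N → N = T  [min(1, 1−½+½)]
Q ∨ Q = N ∨ N = N
(Q ∨ Q) ∧ Q = N ∧ N = N
((Q ∨ Q) ∧ Q) → Q = N → N = T
(Q → Q) → (((Q ∨ Q) ∧ Q) → Q) = T → T = T
Q ∨ ((Q → Q) → (((Q ∨ Q) ∧ Q) → Q)) = N ∨ T = T
They differ because Kleene's strong three-valued logic K3 and Łukasiewicz Ł3 treat N differently under implication.

N; T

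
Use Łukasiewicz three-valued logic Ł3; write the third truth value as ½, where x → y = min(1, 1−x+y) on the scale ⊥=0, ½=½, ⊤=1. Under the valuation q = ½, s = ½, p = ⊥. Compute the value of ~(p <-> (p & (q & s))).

q & s = ½ & ½ = ½
p & (q & s) = ⊥ & ½ = ⊥
p <-> (p & (q & s)) = ⊥ <-> ⊥ = ⊤
~(p <-> (p & (q & s))) = ~⊤ = ⊥

⊥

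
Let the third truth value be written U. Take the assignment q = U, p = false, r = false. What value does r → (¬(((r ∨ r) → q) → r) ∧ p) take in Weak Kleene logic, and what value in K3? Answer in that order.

In Weak Kleene logic: r ∨ r = false ∨ false = false
(r ∨ r) → q = false → U = U  [any arg is the third value ⇒ result is the third value]
((r ∨ r) → q) → r = U → false = U
¬(((r ∨ r) → q) → r) = ¬U = U
¬(((r ∨ r) → q) → r) ∧ p = U ∧ false = U
r → (¬(((r ∨ r) → q) → r) ∧ p) = false → U = U
In K3: r ∨ r = false ∨ false = false
(r ∨ r) → q = false → U = true
((r ∨ r) → q) → r = true → false = false
¬(((r ∨ r) → q) → r) = ¬false = true
¬(((r ∨ r) → q) → r) ∧ p = true ∧ false = false
r → (¬(((r ∨ r) → q) → r) ∧ p) = false → false = true
They differ because Weak Kleene logic and K3 treat U differently under the binary connectives.

U; true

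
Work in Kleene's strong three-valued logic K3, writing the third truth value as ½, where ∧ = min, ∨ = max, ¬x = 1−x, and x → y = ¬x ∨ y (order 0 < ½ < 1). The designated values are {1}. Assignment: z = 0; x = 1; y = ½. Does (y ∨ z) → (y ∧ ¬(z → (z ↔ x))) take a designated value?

y ∨ z = ½ ∨ 0 = ½
z ↔ x = 0 ↔ 1 = 0
z → (z ↔ x) = 0 → 0 = 1
¬(z → (z ↔ x)) = ¬1 = 0
y ∧ ¬(z → (z ↔ x)) = ½ ∧ 0 = 0
(y ∨ z) → (y ∧ ¬(z → (z ↔ x))) = ½ → 0 = ½  [¬½ ∨ 0]
½ ∉ {1}.

No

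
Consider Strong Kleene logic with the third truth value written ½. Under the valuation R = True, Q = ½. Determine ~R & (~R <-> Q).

~R = ~True = False
~R = ~True = False
~R <-> Q = False <-> ½ = ½
~R & (~R <-> Q) = False & ½ = False

False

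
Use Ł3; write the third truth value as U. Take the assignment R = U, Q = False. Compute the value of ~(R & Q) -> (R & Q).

False

R & Q = U & False = False
~(R & Q) = ~False = True
R & Q = U & False = False
~(R & Q) -> (R & Q) = True -> False = False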